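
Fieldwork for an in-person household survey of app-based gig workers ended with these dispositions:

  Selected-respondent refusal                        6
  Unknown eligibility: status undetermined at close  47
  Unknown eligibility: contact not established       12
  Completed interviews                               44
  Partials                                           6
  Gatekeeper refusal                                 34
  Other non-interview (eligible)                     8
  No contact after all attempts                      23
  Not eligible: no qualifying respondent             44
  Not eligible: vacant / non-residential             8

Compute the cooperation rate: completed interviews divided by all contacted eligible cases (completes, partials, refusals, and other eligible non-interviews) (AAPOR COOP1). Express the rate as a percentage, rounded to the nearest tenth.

Refusal or break-off = 34 + 6 = 40
Unknown eligibility = 12 + 47 = 59
Not eligible = 44 + 8 = 52
Numerator → 44
Denom → 44 + 6 + 40 + 8 = 98
COOP1 = 44 / 98 = 0.4490

44.9%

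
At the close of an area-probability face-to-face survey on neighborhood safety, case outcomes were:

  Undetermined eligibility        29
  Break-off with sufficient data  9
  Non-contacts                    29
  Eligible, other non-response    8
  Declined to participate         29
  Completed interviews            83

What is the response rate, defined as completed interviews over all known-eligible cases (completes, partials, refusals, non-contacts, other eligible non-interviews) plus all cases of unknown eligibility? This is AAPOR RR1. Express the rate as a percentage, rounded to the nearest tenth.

44.4%

Numerator = 83
Denominator = 83 + 9 + 29 + 29 + 8 + 29 = 187
RR1 = 83 / 187 = 0.4439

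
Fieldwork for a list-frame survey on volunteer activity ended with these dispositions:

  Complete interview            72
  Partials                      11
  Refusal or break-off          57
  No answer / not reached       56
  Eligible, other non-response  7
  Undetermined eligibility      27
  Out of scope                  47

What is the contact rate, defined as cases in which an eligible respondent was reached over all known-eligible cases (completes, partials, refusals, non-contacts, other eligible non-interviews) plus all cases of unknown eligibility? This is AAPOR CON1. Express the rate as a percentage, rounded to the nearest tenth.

63.9%

Top → 72 + 11 + 57 + 7 = 147
Denom → 72 + 11 + 57 + 56 + 7 + 27 = 230
CON1 = 147 / 230 = 0.6391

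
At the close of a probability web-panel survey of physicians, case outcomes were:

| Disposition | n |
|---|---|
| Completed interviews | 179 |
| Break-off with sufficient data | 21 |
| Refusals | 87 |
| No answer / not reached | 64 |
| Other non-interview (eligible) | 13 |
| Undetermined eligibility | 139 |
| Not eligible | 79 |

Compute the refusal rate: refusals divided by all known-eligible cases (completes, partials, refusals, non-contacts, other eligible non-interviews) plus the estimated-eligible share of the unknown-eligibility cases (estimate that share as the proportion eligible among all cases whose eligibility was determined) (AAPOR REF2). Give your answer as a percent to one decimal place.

Top: 87
Determined eligible: 179 + 21 + 87 + 64 + 13 = 364
e = 364 / (364 + 79) = 364 / 443 = 0.8217
e × U: 0.8217 × 139 = 114.22
Base: 364 + 114.22 = 478.22
REF2 = 87 / 478.22 = 0.1819

18.2%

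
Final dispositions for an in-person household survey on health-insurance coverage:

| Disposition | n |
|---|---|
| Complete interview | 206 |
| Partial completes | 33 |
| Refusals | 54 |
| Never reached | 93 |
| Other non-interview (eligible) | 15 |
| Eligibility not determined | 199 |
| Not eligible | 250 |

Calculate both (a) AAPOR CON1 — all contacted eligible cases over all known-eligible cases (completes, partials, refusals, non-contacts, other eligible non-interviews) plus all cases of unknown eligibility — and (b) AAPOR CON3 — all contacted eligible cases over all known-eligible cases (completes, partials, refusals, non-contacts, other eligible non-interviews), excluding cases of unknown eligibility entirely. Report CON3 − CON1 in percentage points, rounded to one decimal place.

25.5

Top: 206 + 33 + 54 + 15 = 308
Denom: 206 + 33 + 54 + 93 + 15 + 199 = 600
CON1 = 308 / 600 = 0.5133
Denom: 206 + 33 + 54 + 93 + 15 = 401
CON3 = 308 / 401 = 0.7681
Difference = 76.81 − 51.33 = 25.48 percentage points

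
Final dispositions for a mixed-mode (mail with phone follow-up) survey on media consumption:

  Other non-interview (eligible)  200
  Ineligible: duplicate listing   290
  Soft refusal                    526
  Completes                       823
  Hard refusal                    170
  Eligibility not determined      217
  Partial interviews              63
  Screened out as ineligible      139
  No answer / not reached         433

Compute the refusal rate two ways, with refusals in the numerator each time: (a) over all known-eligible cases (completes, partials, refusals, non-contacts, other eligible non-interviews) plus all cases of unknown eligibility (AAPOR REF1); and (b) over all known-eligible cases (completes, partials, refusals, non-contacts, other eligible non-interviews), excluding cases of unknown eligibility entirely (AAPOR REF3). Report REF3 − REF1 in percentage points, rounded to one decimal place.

2.8

Refusals = 170 + 526 = 696
Ineligible = 139 + 290 = 429
Numerator → 696
Base → 823 + 63 + 696 + 433 + 200 + 217 = 2432
REF1 = 696 / 2432 = 0.2862
Base → 823 + 63 + 696 + 433 + 200 = 2215
REF3 = 696 / 2215 = 0.3142
Difference = 31.42 − 28.62 = 2.80 percentage points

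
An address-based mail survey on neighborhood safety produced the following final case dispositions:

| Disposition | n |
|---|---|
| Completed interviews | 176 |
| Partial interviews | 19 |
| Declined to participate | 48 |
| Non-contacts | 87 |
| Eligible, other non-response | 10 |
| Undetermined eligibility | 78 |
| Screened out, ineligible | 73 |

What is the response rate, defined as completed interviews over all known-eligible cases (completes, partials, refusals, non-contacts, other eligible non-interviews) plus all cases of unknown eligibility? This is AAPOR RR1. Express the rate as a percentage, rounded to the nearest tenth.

Numerator = 176
Denom = 176 + 19 + 48 + 87 + 10 + 78 = 418
RR1 = 176 / 418 = 0.4211

42.1%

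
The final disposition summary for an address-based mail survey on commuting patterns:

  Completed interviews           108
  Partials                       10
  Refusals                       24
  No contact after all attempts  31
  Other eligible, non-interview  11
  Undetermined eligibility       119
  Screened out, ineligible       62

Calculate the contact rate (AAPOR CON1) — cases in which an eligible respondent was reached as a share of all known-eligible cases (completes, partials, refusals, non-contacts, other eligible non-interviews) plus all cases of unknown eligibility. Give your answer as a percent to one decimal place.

50.5%

Numerator: 108 + 10 + 24 + 11 = 153
Denom: 108 + 10 + 24 + 31 + 11 + 119 = 303
CON1 = 153 / 303 = 0.5050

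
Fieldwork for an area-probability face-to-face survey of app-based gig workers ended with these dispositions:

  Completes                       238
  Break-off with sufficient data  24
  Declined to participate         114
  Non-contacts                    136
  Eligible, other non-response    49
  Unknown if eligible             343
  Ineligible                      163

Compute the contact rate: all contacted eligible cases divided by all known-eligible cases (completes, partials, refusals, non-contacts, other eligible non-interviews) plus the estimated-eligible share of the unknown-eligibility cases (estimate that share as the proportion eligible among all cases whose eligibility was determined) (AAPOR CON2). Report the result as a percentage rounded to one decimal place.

Num: 238 + 24 + 114 + 49 = 425
Determined eligible: 238 + 24 + 114 + 136 + 49 = 561
e = 561 / (561 + 163) = 561 / 724 = 0.7749
Eligible share of unknowns: 0.7749 × 343 = 265.79
Denom: 561 + 265.79 = 826.79
CON2 = 425 / 826.79 = 0.5140

51.4%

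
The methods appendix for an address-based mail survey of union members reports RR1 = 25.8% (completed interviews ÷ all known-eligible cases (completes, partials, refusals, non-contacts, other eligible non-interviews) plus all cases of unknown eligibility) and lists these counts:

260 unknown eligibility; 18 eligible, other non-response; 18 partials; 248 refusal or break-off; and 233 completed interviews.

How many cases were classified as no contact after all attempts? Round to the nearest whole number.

RR1 = 233 / D = 0.258
D = 233 / 0.258 = 903.1
Remaining denominator categories sum to 777
no contact after all attempts = 903.1 − 777 ≈ 126

126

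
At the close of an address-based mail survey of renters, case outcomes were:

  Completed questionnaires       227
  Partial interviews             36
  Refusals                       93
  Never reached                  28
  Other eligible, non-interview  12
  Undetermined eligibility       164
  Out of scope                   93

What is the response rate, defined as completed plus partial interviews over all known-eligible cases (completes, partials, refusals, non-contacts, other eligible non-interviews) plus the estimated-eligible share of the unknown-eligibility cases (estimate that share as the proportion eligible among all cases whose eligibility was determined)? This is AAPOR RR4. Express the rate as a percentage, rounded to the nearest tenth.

Num → 227 + 36 = 263
Determined eligible → 227 + 36 + 93 + 28 + 12 = 396
e = 396 / (396 + 93) = 396 / 489 = 0.8098
Estimated eligible among unknowns → 0.8098 × 164 = 132.81
Denom → 396 + 132.81 = 528.81
RR4 = 263 / 528.81 = 0.4973

49.7%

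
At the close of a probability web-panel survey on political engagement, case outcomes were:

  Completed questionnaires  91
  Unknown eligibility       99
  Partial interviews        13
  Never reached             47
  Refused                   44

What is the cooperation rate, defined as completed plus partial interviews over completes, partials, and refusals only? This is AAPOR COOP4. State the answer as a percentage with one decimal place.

Numerator: 91 + 13 = 104
Base: 91 + 13 + 44 = 148
COOP4 = 104 / 148 = 0.7027

70.3%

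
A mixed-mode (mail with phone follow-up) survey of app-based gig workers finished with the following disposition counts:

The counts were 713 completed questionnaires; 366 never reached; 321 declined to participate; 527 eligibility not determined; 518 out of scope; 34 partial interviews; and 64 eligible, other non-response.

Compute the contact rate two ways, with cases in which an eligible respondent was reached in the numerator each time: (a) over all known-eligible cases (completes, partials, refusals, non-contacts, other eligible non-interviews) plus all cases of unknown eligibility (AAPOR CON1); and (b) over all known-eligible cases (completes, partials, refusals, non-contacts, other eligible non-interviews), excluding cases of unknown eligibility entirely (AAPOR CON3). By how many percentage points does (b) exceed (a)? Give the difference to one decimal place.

Top = 713 + 34 + 321 + 64 = 1132
Denom = 713 + 34 + 321 + 366 + 64 + 527 = 2025
CON1 = 1132 / 2025 = 0.5590
Denom = 713 + 34 + 321 + 366 + 64 = 1498
CON3 = 1132 / 1498 = 0.7557
Difference = 75.57 − 55.90 = 19.67 percentage points

19.7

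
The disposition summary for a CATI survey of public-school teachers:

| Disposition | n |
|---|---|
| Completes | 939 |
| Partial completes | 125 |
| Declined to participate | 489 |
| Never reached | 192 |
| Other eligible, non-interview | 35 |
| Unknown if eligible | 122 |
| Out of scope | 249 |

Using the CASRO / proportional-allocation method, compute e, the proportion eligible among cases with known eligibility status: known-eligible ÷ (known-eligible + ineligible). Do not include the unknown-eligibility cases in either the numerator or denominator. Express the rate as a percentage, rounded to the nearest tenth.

87.7%

Determined eligible: 939 + 125 + 489 + 192 + 35 = 1780
e = 1780 / (1780 + 249) = 1780 / 2029 = 0.8773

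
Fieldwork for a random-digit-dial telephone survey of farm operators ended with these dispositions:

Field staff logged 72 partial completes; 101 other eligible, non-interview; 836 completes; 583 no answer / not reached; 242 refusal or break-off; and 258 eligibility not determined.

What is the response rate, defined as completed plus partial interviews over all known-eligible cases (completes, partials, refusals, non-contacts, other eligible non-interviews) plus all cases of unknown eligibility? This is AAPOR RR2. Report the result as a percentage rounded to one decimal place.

43.4%

Numerator = 836 + 72 = 908
Denom = 836 + 72 + 242 + 583 + 101 + 258 = 2092
RR2 = 908 / 2092 = 0.4340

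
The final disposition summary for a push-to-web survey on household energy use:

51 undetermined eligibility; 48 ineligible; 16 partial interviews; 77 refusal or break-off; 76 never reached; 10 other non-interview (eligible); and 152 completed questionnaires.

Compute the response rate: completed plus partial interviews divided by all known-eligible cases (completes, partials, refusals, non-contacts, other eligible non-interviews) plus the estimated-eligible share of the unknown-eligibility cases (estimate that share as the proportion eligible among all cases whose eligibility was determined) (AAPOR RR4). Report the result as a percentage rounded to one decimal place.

44.7%

Top = 152 + 16 = 168
Known eligible = 152 + 16 + 77 + 76 + 10 = 331
e = 331 / (331 + 48) = 331 / 379 = 0.8734
Estimated eligible among unknowns = 0.8734 × 51 = 44.54
Denom = 331 + 44.54 = 375.54
RR4 = 168 / 375.54 = 0.4474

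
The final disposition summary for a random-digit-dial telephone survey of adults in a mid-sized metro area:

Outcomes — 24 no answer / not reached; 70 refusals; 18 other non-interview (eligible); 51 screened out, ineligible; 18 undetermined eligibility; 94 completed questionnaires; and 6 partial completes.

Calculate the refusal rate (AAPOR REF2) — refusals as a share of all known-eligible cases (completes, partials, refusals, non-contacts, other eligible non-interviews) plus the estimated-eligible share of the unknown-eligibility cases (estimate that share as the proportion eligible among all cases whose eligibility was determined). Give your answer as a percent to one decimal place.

30.9%

Num → 70
Known eligible → 94 + 6 + 70 + 24 + 18 = 212
e = 212 / (212 + 51) = 212 / 263 = 0.8061
Estimated eligible among unknowns → 0.8061 × 18 = 14.51
Base → 212 + 14.51 = 226.51
REF2 = 70 / 226.51 = 0.3090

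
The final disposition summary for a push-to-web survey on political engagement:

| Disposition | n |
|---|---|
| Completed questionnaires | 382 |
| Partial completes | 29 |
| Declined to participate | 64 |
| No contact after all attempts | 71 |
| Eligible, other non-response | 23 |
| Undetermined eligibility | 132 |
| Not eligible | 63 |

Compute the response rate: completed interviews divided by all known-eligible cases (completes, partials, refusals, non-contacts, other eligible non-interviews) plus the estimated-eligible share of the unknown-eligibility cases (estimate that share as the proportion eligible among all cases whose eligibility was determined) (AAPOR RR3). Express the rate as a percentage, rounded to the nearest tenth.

Num → 382
Known eligible → 382 + 29 + 64 + 71 + 23 = 569
e = 569 / (569 + 63) = 569 / 632 = 0.9003
Estimated eligible among unknowns → 0.9003 × 132 = 118.84
Denom → 569 + 118.84 = 687.84
RR3 = 382 / 687.84 = 0.5554

55.5%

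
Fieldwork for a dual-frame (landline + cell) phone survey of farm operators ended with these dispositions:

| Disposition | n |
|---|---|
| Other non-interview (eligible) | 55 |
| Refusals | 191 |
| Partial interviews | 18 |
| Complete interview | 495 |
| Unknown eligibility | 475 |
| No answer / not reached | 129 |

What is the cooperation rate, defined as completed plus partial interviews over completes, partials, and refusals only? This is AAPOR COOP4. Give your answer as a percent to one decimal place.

Numerator = 495 + 18 = 513
Denominator = 495 + 18 + 191 = 704
COOP4 = 513 / 704 = 0.7287

72.9%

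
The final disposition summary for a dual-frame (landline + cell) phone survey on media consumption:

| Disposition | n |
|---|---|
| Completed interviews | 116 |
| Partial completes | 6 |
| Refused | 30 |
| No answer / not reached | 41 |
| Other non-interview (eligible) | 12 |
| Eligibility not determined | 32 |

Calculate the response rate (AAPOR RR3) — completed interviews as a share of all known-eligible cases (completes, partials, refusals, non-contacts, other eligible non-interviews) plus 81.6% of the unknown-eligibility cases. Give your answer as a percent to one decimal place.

50.2%

Num: 116
Determined eligible: 116 + 6 + 30 + 41 + 12 = 205
e × U: 0.8160 × 32 = 26.11
Base: 205 + 26.11 = 231.11
RR3 = 116 / 231.11 = 0.5019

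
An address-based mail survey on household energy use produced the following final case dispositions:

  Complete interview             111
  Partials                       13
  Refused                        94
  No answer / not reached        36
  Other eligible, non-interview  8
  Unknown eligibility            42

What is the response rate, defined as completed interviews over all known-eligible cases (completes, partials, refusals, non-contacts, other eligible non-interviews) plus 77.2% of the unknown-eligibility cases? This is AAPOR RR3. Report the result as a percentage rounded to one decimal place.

Numerator → 111
Known eligible → 111 + 13 + 94 + 36 + 8 = 262
e × U → 0.7720 × 42 = 32.42
Denom → 262 + 32.42 = 294.42
RR3 = 111 / 294.42 = 0.3770

37.7%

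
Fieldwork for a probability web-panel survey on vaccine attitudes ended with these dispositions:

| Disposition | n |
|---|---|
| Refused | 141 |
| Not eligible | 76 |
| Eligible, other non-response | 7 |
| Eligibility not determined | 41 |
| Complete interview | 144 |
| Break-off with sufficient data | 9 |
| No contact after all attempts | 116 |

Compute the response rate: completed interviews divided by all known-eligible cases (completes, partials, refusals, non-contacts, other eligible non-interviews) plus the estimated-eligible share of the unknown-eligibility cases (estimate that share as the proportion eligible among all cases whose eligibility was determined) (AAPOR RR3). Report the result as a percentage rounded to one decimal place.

Numerator → 144
Eligible (known) → 144 + 9 + 141 + 116 + 7 = 417
e = 417 / (417 + 76) = 417 / 493 = 0.8458
Eligible share of unknowns → 0.8458 × 41 = 34.68
Denom → 417 + 34.68 = 451.68
RR3 = 144 / 451.68 = 0.3188

31.9%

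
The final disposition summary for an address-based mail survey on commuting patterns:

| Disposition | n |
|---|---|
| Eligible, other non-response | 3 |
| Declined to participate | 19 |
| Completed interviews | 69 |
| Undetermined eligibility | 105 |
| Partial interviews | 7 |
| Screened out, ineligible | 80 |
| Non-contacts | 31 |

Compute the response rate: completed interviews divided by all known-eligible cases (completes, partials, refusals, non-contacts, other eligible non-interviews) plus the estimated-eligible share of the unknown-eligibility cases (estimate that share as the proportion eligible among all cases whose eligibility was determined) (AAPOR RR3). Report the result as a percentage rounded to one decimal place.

35.6%

Numerator → 69
Determined eligible → 69 + 7 + 19 + 31 + 3 = 129
e = 129 / (129 + 80) = 129 / 209 = 0.6172
e × U → 0.6172 × 105 = 64.81
Base → 129 + 64.81 = 193.81
RR3 = 69 / 193.81 = 0.3560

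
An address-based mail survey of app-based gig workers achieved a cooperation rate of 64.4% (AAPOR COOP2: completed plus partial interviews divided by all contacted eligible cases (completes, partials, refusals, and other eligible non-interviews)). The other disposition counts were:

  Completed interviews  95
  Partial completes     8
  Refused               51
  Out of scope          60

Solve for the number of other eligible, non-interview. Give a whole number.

Numerator → 95 + 8 = 103
COOP2 = 103 / D = 0.644
D = 103 / 0.644 = 159.9
Remaining denominator categories sum to 154
other eligible, non-interview = 159.9 − 154 ≈ 6

6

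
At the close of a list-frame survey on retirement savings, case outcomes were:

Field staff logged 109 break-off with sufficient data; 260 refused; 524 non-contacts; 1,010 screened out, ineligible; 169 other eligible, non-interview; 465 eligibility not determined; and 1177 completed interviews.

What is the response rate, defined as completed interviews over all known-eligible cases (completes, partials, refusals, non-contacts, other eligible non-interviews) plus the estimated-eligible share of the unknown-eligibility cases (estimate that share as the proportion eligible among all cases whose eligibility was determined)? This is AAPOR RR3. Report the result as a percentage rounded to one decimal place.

46.0%

Top: 1177
Eligible (known): 1177 + 109 + 260 + 524 + 169 = 2239
e = 2239 / (2239 + 1010) = 2239 / 3249 = 0.6891
e × U: 0.6891 × 465 = 320.43
Denom: 2239 + 320.43 = 2559.43
RR3 = 1177 / 2559.43 = 0.4599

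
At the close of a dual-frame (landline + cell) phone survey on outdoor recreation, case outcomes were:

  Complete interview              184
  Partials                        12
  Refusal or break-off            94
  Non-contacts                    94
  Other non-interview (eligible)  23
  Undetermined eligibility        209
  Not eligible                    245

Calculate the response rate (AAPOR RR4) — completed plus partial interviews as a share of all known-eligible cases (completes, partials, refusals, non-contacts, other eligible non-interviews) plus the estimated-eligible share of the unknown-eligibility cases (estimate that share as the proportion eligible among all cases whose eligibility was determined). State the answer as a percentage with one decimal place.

36.5%

Top: 184 + 12 = 196
Known eligible: 184 + 12 + 94 + 94 + 23 = 407
e = 407 / (407 + 245) = 407 / 652 = 0.6242
e × U: 0.6242 × 209 = 130.46
Denominator: 407 + 130.46 = 537.46
RR4 = 196 / 537.46 = 0.3647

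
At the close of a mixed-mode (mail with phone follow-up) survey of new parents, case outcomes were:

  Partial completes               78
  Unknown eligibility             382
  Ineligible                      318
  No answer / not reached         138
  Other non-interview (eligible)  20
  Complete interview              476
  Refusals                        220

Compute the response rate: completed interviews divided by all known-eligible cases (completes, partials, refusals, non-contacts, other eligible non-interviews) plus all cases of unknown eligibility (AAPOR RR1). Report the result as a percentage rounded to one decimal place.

Numerator: 476
Base: 476 + 78 + 220 + 138 + 20 + 382 = 1314
RR1 = 476 / 1314 = 0.3623

36.2%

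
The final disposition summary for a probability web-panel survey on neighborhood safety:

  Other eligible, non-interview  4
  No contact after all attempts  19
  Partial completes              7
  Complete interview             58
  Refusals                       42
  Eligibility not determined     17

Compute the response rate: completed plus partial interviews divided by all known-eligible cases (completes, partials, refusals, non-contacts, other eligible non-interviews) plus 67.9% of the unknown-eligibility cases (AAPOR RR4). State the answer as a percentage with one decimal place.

45.9%

Numerator: 58 + 7 = 65
Known eligible: 58 + 7 + 42 + 19 + 4 = 130
Eligible share of unknowns: 0.6790 × 17 = 11.54
Denominator: 130 + 11.54 = 141.54
RR4 = 65 / 141.54 = 0.4592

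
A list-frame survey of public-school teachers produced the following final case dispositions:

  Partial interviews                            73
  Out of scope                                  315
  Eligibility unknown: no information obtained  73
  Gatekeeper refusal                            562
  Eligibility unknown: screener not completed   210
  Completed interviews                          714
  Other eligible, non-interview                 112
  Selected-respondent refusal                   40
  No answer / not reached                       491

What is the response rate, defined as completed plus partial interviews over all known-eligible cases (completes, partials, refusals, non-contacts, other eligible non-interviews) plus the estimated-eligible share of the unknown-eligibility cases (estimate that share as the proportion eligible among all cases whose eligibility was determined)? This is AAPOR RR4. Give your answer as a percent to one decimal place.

Declined to participate = 562 + 40 = 602
Eligibility not determined = 210 + 73 = 283
Top = 714 + 73 = 787
Known eligible = 714 + 73 + 602 + 491 + 112 = 1992
e = 1992 / (1992 + 315) = 1992 / 2307 = 0.8635
Eligible share of unknowns = 0.8635 × 283 = 244.37
Base = 1992 + 244.37 = 2236.37
RR4 = 787 / 2236.37 = 0.3519

35.2%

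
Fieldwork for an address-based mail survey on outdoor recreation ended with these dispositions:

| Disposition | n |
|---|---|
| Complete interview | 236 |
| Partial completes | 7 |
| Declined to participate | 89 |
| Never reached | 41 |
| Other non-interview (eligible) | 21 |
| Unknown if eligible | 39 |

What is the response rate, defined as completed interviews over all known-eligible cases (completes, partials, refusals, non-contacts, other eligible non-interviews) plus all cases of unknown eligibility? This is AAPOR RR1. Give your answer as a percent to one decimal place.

Num → 236
Denom → 236 + 7 + 89 + 41 + 21 + 39 = 433
RR1 = 236 / 433 = 0.5450

54.5%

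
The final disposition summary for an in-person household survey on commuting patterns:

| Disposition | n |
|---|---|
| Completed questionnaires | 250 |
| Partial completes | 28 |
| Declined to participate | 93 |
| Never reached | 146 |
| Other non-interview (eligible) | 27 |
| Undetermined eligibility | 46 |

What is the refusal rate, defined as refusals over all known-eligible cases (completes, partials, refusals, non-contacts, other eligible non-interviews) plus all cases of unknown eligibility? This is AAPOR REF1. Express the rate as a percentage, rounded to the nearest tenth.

Num: 93
Denominator: 250 + 28 + 93 + 146 + 27 + 46 = 590
REF1 = 93 / 590 = 0.1576

15.8%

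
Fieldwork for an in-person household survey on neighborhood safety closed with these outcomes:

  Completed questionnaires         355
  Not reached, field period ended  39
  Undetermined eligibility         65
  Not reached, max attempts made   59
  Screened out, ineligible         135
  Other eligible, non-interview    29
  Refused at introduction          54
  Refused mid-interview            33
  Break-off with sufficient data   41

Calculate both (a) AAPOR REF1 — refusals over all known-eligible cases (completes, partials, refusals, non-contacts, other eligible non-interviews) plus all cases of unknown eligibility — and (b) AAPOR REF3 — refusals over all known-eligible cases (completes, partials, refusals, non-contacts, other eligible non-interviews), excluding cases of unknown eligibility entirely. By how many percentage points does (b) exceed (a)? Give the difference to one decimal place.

1.4

Refusal or break-off = 54 + 33 = 87
Never reached = 39 + 59 = 98
Num: 87
Base: 355 + 41 + 87 + 98 + 29 + 65 = 675
REF1 = 87 / 675 = 0.1289
Base: 355 + 41 + 87 + 98 + 29 = 610
REF3 = 87 / 610 = 0.1426
Difference = 14.26 − 12.89 = 1.37 percentage points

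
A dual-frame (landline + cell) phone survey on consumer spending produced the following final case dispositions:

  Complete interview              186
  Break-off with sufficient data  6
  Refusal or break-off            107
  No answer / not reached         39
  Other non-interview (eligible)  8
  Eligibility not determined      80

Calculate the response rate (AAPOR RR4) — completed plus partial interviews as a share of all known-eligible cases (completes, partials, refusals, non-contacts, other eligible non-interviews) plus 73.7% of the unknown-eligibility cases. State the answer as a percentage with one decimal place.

Numerator: 186 + 6 = 192
Known eligible: 186 + 6 + 107 + 39 + 8 = 346
Estimated eligible among unknowns: 0.7370 × 80 = 58.96
Denominator: 346 + 58.96 = 404.96
RR4 = 192 / 404.96 = 0.4741

47.4%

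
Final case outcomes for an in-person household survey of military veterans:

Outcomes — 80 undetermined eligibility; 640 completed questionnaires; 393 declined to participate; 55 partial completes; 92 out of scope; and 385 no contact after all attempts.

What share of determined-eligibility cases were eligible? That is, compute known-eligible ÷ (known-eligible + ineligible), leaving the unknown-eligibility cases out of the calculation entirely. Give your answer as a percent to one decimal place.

94.1%

Known eligible → 640 + 55 + 393 + 385 = 1473
e = 1473 / (1473 + 92) = 1473 / 1565 = 0.9412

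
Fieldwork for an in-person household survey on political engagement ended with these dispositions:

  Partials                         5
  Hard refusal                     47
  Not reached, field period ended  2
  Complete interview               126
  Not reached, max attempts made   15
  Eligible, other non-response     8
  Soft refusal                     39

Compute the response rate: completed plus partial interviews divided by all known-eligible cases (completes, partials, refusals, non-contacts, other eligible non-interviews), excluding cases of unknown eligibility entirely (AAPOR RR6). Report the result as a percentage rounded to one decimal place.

54.1%

Refusals = 47 + 39 = 86
Never reached = 2 + 15 = 17
Top = 126 + 5 = 131
Base = 126 + 5 + 86 + 17 + 8 = 242
RR6 = 131 / 242 = 0.5413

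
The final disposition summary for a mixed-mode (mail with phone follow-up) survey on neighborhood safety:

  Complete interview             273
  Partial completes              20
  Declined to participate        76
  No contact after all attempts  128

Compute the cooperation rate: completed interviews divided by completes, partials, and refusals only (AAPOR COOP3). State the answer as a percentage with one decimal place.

74.0%

Num = 273
Denom = 273 + 20 + 76 = 369
COOP3 = 273 / 369 = 0.7398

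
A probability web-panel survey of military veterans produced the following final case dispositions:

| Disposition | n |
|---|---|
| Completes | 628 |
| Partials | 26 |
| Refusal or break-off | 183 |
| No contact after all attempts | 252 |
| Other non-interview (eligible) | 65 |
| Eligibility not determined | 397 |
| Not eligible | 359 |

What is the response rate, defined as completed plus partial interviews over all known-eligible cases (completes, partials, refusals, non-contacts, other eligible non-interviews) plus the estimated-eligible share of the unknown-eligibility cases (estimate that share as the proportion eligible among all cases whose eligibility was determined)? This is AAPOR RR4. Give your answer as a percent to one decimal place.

44.9%

Num: 628 + 26 = 654
Determined eligible: 628 + 26 + 183 + 252 + 65 = 1154
e = 1154 / (1154 + 359) = 1154 / 1513 = 0.7627
e × U: 0.7627 × 397 = 302.79
Denom: 1154 + 302.79 = 1456.79
RR4 = 654 / 1456.79 = 0.4489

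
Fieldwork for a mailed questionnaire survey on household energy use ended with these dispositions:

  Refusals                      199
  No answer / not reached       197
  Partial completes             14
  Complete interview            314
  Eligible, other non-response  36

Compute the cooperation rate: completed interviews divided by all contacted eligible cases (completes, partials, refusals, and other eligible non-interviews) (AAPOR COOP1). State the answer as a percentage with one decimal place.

55.8%

Top = 314
Denominator = 314 + 14 + 199 + 36 = 563
COOP1 = 314 / 563 = 0.5577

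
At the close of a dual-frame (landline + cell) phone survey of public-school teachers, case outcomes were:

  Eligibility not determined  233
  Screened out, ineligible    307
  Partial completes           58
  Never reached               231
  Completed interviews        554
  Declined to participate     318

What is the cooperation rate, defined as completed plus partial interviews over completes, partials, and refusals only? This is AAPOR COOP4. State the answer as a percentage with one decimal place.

Top: 554 + 58 = 612
Denom: 554 + 58 + 318 = 930
COOP4 = 612 / 930 = 0.6581

65.8%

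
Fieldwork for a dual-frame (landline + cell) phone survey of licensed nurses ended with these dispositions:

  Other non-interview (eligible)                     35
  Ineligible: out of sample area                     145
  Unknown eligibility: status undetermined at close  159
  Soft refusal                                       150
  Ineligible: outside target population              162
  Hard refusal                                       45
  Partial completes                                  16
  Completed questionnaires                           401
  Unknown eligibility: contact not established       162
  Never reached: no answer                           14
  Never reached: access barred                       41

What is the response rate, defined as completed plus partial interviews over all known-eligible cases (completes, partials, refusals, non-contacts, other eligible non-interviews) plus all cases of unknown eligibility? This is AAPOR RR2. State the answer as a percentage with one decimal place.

Refusals = 45 + 150 = 195
Never reached = 14 + 41 = 55
Undetermined eligibility = 162 + 159 = 321
Screened out, ineligible = 162 + 145 = 307
Top: 401 + 16 = 417
Denominator: 401 + 16 + 195 + 55 + 35 + 321 = 1023
RR2 = 417 / 1023 = 0.4076

40.8%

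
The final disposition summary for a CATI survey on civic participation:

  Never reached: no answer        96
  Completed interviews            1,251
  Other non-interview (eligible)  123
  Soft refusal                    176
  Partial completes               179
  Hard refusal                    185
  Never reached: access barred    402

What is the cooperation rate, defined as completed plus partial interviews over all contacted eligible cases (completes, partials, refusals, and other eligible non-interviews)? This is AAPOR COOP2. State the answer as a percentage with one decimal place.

74.7%

Refusals = 185 + 176 = 361
Never reached = 96 + 402 = 498
Numerator: 1251 + 179 = 1430
Denom: 1251 + 179 + 361 + 123 = 1914
COOP2 = 1430 / 1914 = 0.7471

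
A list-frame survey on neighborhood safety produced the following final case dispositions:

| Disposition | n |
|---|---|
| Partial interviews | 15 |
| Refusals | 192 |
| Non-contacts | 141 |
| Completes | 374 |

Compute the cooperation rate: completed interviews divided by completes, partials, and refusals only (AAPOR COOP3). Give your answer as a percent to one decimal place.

64.4%

Num = 374
Denominator = 374 + 15 + 192 = 581
COOP3 = 374 / 581 = 0.6437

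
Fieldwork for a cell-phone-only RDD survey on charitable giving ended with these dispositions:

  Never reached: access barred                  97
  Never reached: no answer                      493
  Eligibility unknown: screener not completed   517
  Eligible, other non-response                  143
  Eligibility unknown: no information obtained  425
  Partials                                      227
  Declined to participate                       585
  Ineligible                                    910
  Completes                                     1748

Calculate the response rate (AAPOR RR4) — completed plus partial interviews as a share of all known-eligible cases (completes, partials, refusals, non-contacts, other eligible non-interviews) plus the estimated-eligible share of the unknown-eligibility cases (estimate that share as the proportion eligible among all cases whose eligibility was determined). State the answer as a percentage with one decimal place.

Non-contacts = 493 + 97 = 590
Unknown eligibility = 517 + 425 = 942
Numerator → 1748 + 227 = 1975
Eligible (known) → 1748 + 227 + 585 + 590 + 143 = 3293
e = 3293 / (3293 + 910) = 3293 / 4203 = 0.7835
Estimated eligible among unknowns → 0.7835 × 942 = 738.06
Denom → 3293 + 738.06 = 4031.06
RR4 = 1975 / 4031.06 = 0.4899

49.0%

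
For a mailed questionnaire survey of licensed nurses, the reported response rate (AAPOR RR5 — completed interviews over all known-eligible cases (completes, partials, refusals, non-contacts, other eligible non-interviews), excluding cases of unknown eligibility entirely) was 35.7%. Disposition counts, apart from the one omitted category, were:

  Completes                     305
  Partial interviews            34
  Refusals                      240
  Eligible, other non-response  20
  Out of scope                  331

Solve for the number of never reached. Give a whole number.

255

RR5 = 305 / D = 0.357
D = 305 / 0.357 = 854.3
Other denominator terms total 599
never reached = 854.3 − 599 ≈ 255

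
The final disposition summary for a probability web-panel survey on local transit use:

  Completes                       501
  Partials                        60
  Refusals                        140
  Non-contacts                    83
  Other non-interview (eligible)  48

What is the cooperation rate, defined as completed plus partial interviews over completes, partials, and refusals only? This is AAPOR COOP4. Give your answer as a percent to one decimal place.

80.0%

Top → 501 + 60 = 561
Base → 501 + 60 + 140 = 701
COOP4 = 561 / 701 = 0.8003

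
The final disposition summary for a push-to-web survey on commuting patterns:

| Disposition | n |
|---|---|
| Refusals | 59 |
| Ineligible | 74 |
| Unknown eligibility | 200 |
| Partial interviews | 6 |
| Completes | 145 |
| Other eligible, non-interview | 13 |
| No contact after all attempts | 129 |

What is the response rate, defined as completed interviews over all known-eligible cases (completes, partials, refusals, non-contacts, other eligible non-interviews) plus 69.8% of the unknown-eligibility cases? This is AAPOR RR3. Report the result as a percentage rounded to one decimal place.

Numerator → 145
Determined eligible → 145 + 6 + 59 + 129 + 13 = 352
e × U → 0.6980 × 200 = 139.60
Denom → 352 + 139.60 = 491.60
RR3 = 145 / 491.60 = 0.2950

29.5%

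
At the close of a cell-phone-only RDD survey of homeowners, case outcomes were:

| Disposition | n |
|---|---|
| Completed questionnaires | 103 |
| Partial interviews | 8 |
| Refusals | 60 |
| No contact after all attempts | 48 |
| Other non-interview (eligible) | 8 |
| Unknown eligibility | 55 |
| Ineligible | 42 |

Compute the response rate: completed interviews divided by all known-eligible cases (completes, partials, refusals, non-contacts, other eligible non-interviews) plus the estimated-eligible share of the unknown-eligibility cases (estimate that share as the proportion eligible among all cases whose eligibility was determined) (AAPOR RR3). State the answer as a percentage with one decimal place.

37.7%

Numerator: 103
Known eligible: 103 + 8 + 60 + 48 + 8 = 227
e = 227 / (227 + 42) = 227 / 269 = 0.8439
Eligible share of unknowns: 0.8439 × 55 = 46.41
Base: 227 + 46.41 = 273.41
RR3 = 103 / 273.41 = 0.3767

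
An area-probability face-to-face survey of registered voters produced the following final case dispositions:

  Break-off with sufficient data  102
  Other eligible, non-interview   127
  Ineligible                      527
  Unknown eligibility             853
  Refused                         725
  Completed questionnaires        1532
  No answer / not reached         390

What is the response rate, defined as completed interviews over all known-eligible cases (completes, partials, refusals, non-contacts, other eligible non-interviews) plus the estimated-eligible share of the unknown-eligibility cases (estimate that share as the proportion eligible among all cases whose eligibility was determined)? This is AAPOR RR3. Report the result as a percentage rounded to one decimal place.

Top → 1532
Known eligible → 1532 + 102 + 725 + 390 + 127 = 2876
e = 2876 / (2876 + 527) = 2876 / 3403 = 0.8451
Eligible share of unknowns → 0.8451 × 853 = 720.87
Base → 2876 + 720.87 = 3596.87
RR3 = 1532 / 3596.87 = 0.4259

42.6%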